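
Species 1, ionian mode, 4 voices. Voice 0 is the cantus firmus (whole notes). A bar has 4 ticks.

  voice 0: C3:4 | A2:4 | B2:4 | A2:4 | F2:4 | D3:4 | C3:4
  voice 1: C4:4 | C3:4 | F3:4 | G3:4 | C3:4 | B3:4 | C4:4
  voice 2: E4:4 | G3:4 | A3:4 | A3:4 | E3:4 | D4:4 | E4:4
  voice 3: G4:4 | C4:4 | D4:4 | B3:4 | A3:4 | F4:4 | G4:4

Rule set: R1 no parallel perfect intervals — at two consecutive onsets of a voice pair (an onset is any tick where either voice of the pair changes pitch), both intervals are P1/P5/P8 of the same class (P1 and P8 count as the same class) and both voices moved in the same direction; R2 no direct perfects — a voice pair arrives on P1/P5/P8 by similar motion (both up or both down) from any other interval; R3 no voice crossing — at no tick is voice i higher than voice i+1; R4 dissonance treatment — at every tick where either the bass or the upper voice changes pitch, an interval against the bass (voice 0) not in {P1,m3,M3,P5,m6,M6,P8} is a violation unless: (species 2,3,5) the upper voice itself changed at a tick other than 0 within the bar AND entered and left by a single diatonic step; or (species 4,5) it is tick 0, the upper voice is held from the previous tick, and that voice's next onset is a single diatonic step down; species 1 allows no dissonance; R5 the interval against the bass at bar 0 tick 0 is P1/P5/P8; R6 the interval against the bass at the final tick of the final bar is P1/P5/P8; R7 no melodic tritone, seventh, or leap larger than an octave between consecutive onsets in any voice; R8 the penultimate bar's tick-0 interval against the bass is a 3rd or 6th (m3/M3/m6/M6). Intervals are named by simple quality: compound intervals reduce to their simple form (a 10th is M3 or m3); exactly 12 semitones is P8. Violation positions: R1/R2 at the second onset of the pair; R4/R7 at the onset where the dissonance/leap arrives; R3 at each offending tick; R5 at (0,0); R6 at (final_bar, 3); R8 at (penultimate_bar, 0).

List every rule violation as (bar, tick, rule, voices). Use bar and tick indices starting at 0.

(0, 0, R5, (0, 2))
(1, 0, R2, (1, 2))
(1, 0, R2, (1, 3))
(1, 0, R4, (0, 2))
(2, 0, R4, (0, 1))
(2, 0, R4, (0, 2))
(3, 0, R4, (0, 1))
(3, 0, R4, (0, 3))
(4, 0, R2, (0, 1))
(4, 0, R4, (0, 2))
(5, 0, R2, (0, 2))
(5, 0, R7, (1,))
(5, 0, R7, (2,))
(5, 0, R8, (0, 2))
(6, 0, R2, (1, 3))
(6, 3, R6, (0, 2))

bar 0: v0=C3 v1=C4 v2=E4 v3=G4 downbeat P5
bar 1: v0=A2 v1=C3 v2=G3 v3=C4 downbeat m3
bar 2: v0=B2 v1=F3 v2=A3 v3=D4 downbeat m3
bar 3: v0=A2 v1=G3 v2=A3 v3=B3 downbeat M2
bar 4: v0=F2 v1=C3 v2=E3 v3=A3 downbeat M3
bar 5: v0=D3 v1=B3 v2=D4 v3=F4 downbeat m3
bar 6: v0=C3 v1=C4 v2=E4 v3=G4 downbeat P5
  -> R5 @ bar 0 tick 0 v(0, 2): opens on M3
  -> R2 @ bar 1 tick 0 v(1, 2): C4/E4 M3 -> C3/G3 P5 similar
  -> R2 @ bar 1 tick 0 v(1, 3): C4/G4 P5 -> C3/C4 P8 similar
  -> R4 @ bar 1 tick 0 v(0, 2): A2/G3 m7 untreated
  -> R4 @ bar 2 tick 0 v(0, 1): B2/F3 TT untreated
  -> R4 @ bar 2 tick 0 v(0, 2): B2/A3 m7 untreated
  -> R4 @ bar 3 tick 0 v(0, 1): A2/G3 m7 untreated
  -> R4 @ bar 3 tick 0 v(0, 3): A2/B3 M2 untreated
  -> R2 @ bar 4 tick 0 v(0, 1): A2/G3 m7 -> F2/C3 P5 similar
  -> R4 @ bar 4 tick 0 v(0, 2): F2/E3 M7 untreated
  -> R2 @ bar 5 tick 0 v(0, 2): F2/E3 M7 -> D3/D4 P8 similar
  -> R7 @ bar 5 tick 0 v(1,): C3->B3 leap 11st
  -> R7 @ bar 5 tick 0 v(2,): E3->D4 leap 10st
  -> R8 @ bar 5 tick 0 v(0, 2): penult P8 not 3rd/6th
  -> R2 @ bar 6 tick 0 v(1, 3): B3/F4 TT -> C4/G4 P5 similar
  -> R6 @ bar 6 tick 3 v(0, 2): closes on M3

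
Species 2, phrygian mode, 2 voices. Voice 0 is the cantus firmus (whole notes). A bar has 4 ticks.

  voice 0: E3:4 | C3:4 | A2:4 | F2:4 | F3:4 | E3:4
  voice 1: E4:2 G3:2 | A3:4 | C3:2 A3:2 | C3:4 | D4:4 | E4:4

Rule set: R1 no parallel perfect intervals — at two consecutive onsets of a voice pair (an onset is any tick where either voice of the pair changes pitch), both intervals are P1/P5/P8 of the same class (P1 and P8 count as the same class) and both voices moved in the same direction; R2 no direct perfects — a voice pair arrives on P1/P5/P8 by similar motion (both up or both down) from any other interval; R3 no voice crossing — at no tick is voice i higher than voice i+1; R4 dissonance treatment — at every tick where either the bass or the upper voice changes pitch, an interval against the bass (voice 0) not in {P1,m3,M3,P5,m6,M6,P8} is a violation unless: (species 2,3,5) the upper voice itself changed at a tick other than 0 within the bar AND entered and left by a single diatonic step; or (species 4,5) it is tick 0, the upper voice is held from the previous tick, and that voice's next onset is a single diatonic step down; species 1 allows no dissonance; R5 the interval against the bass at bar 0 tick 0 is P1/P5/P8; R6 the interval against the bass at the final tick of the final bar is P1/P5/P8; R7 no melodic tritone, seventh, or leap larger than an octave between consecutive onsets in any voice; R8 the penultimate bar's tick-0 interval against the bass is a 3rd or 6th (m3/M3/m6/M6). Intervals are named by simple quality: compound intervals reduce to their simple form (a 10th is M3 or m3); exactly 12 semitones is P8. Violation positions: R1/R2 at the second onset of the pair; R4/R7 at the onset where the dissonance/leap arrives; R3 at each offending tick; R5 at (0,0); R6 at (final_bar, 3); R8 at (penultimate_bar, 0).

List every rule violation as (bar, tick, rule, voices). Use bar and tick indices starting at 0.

bar 0: v0=E3 v1=E4 downbeat P8
bar 1: v0=C3 v1=A3 downbeat M6
bar 2: v0=A2 v1=C3 downbeat m3
bar 3: v0=F2 v1=C3 downbeat P5
bar 4: v0=F3 v1=D4 downbeat M6
bar 5: v0=E3 v1=E4 downbeat P8
  -> R2 @ bar 3 tick 0 v(0, 1): A2/A3 P8 -> F2/C3 P5 similar
  -> R7 @ bar 4 tick 0 v(1,): C3->D4 leap 14st

(3, 0, R2, (0, 1))
(4, 0, R7, (1,))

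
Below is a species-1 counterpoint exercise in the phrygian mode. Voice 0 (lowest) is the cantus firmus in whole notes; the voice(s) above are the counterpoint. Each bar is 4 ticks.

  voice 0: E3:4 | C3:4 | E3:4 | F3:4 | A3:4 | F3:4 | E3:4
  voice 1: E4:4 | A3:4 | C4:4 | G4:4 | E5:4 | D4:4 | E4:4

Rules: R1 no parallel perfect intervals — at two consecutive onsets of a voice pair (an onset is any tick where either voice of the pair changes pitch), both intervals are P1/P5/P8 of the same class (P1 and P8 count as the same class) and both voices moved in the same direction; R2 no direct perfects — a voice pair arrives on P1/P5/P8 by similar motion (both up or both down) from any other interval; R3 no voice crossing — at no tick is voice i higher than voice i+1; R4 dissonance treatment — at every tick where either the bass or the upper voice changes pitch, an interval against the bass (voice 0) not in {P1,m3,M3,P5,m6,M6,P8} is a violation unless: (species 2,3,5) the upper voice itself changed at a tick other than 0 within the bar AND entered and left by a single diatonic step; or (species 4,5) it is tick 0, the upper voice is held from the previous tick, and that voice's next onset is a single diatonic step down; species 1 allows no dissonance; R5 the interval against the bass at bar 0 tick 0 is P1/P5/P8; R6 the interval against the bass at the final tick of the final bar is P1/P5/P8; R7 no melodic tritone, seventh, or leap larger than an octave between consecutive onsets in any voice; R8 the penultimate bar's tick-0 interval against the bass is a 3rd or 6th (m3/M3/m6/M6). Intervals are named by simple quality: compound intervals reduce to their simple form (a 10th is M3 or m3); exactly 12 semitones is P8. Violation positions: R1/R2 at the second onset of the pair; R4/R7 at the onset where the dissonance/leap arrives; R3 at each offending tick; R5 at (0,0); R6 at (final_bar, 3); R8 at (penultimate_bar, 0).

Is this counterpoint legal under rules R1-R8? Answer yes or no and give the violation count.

bar 0: v0=E3 v1=E4 (P8)
bar 1: v0=C3 v1=A3 (M6)
bar 2: v0=E3 v1=C4 (m6)
bar 3: v0=F3 v1=G4 (M2)
bar 4: v0=A3 v1=E5 (P5)
bar 5: v0=F3 v1=D4 (M6)
bar 6: v0=E3 v1=E4 (P8)
  R4 @ bar3.0: F3/G4 M2 untreated
  R2 @ bar4.0: F3/G4 M2 -> A3/E5 P5 similar
  R7 @ bar5.0: E5->D4 leap 14st

No (3 violations)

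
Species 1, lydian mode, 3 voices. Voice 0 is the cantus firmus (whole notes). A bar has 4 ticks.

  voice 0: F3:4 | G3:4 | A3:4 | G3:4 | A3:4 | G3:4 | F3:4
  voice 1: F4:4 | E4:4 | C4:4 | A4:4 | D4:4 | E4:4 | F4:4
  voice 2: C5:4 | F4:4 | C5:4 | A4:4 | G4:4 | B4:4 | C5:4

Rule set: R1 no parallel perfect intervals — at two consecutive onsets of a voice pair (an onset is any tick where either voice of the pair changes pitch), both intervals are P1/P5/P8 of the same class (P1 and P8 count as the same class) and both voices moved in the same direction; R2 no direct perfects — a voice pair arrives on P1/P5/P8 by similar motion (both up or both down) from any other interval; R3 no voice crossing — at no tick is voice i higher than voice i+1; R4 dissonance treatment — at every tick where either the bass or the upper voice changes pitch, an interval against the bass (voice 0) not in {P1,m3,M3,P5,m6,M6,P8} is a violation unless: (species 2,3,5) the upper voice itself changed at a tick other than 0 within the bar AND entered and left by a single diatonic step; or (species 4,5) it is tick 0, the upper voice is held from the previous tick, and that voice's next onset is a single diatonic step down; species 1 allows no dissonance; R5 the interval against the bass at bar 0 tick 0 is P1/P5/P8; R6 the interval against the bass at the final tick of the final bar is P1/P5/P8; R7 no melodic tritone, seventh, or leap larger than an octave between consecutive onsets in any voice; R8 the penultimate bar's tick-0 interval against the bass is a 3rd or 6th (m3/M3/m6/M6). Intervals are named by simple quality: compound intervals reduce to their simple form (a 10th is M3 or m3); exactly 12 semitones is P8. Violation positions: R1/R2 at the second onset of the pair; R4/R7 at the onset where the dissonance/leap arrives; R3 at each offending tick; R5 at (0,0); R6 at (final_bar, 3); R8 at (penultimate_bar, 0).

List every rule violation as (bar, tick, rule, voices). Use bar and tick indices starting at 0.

bar 0: v0=F3 v1=F4 v2=C5 downbeat P5
bar 1: v0=G3 v1=E4 v2=F4 downbeat m7
bar 2: v0=A3 v1=C4 v2=C5 downbeat m3
bar 3: v0=G3 v1=A4 v2=A4 downbeat M2
bar 4: v0=A3 v1=D4 v2=G4 downbeat m7
bar 5: v0=G3 v1=E4 v2=B4 downbeat M3
bar 6: v0=F3 v1=F4 v2=C5 downbeat P5
  -> R4 @ bar 1 tick 0 v(0, 2): G3/F4 m7 untreated
  -> R4 @ bar 3 tick 0 v(0, 1): G3/A4 M2 untreated
  -> R4 @ bar 3 tick 0 v(0, 2): G3/A4 M2 untreated
  -> R4 @ bar 4 tick 0 v(0, 1): A3/D4 P4 untreated
  -> R4 @ bar 4 tick 0 v(0, 2): A3/G4 m7 untreated
  -> R2 @ bar 5 tick 0 v(1, 2): D4/G4 P4 -> E4/B4 P5 similar
  -> R1 @ bar 6 tick 0 v(1, 2): E4/B4 P5 -> F4/C5 P5 similar

(1, 0, R4, (0, 2))
(3, 0, R4, (0, 1))
(3, 0, R4, (0, 2))
(4, 0, R4, (0, 1))
(4, 0, R4, (0, 2))
(5, 0, R2, (1, 2))
(6, 0, R1, (1, 2))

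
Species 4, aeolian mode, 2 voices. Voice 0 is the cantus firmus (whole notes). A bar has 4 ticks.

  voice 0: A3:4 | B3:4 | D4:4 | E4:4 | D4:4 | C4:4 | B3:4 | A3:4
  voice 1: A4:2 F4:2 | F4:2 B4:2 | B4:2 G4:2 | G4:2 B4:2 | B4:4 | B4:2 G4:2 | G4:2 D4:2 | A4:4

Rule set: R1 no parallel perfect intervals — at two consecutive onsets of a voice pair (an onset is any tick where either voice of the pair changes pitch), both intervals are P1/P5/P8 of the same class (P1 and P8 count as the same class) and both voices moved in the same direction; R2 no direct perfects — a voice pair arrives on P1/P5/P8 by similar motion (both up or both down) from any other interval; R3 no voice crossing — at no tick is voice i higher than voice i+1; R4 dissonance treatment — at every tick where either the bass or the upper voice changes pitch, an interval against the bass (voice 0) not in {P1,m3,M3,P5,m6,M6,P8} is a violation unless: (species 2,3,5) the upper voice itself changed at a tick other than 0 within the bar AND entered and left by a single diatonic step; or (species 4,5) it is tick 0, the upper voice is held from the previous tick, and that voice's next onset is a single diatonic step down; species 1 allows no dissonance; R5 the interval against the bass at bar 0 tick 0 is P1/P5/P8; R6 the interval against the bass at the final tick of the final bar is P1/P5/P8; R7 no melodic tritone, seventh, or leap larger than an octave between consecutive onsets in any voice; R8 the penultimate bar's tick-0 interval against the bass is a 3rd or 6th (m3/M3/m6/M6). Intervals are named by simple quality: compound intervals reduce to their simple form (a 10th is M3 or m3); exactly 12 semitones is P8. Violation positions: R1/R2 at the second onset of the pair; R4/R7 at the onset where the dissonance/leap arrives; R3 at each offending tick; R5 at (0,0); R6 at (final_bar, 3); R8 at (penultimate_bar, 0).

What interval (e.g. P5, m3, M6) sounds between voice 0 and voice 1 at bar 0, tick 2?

m6

voice 0=A3 voice 1=F4 -> m6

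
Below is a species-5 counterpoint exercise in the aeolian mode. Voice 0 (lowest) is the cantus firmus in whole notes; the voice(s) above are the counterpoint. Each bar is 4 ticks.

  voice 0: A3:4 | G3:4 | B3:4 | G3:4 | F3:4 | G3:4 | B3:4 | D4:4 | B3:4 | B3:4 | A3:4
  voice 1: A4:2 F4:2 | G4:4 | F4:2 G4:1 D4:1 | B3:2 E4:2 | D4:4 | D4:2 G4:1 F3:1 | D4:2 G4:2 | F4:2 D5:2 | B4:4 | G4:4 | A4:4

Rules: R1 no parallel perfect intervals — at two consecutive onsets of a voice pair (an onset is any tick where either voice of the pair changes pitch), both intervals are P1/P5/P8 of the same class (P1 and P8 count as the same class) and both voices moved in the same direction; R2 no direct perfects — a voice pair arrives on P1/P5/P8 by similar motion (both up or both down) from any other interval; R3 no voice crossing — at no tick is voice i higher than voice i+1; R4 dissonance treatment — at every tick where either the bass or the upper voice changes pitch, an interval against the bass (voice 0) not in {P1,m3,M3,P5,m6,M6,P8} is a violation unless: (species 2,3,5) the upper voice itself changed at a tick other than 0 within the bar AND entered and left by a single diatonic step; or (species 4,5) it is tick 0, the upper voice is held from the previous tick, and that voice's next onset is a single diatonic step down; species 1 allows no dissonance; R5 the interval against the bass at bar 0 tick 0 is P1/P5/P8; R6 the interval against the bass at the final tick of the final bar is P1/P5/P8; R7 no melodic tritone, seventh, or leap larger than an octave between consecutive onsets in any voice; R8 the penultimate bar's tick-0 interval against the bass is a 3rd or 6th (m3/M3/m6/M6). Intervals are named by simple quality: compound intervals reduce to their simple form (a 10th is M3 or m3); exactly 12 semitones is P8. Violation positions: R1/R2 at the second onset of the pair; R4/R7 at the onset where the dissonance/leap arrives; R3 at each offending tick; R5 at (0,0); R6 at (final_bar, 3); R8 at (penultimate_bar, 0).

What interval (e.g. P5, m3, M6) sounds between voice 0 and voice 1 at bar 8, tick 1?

P8

voice 0=B3 voice 1=B4 -> P8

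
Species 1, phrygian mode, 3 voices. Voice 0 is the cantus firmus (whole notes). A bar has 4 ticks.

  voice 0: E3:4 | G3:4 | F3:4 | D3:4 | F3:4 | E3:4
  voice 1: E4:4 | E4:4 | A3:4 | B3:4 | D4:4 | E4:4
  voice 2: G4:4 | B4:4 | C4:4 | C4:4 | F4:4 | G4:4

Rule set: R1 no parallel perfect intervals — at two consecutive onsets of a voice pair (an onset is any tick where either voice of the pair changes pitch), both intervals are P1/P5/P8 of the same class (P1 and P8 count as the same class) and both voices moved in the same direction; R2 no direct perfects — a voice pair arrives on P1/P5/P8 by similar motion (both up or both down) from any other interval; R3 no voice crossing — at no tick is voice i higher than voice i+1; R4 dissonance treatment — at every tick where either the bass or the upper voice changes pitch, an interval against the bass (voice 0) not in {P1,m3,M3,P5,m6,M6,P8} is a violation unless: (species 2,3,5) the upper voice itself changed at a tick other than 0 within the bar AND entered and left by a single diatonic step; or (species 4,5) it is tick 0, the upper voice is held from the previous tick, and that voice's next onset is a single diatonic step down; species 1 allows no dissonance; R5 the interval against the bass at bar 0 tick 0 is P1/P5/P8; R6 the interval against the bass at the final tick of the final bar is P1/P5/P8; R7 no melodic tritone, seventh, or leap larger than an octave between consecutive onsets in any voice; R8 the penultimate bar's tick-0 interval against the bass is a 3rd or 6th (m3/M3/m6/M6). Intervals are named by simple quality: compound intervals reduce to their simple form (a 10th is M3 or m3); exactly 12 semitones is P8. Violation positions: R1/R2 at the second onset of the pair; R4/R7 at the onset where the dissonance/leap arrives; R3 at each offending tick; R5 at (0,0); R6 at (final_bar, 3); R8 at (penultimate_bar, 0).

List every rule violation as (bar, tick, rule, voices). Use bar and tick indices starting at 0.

(0, 0, R5, (0, 2))
(2, 0, R2, (0, 2))
(2, 0, R7, (2,))
(3, 0, R4, (0, 2))
(4, 0, R2, (0, 2))
(4, 0, R8, (0, 2))
(5, 3, R6, (0, 2))

bar 0: v0=E3 v1=E4 v2=G4 downbeat m3
bar 1: v0=G3 v1=E4 v2=B4 downbeat M3
bar 2: v0=F3 v1=A3 v2=C4 downbeat P5
bar 3: v0=D3 v1=B3 v2=C4 downbeat m7
bar 4: v0=F3 v1=D4 v2=F4 downbeat P8
bar 5: v0=E3 v1=E4 v2=G4 downbeat m3
  -> R5 @ bar 0 tick 0 v(0, 2): opens on m3
  -> R2 @ bar 2 tick 0 v(0, 2): G3/B4 M3 -> F3/C4 P5 similar
  -> R7 @ bar 2 tick 0 v(2,): B4->C4 leap 11st
  -> R4 @ bar 3 tick 0 v(0, 2): D3/C4 m7 untreated
  -> R2 @ bar 4 tick 0 v(0, 2): D3/C4 m7 -> F3/F4 P8 similar
  -> R8 @ bar 4 tick 0 v(0, 2): penult P8 not 3rd/6th
  -> R6 @ bar 5 tick 3 v(0, 2): closes on m3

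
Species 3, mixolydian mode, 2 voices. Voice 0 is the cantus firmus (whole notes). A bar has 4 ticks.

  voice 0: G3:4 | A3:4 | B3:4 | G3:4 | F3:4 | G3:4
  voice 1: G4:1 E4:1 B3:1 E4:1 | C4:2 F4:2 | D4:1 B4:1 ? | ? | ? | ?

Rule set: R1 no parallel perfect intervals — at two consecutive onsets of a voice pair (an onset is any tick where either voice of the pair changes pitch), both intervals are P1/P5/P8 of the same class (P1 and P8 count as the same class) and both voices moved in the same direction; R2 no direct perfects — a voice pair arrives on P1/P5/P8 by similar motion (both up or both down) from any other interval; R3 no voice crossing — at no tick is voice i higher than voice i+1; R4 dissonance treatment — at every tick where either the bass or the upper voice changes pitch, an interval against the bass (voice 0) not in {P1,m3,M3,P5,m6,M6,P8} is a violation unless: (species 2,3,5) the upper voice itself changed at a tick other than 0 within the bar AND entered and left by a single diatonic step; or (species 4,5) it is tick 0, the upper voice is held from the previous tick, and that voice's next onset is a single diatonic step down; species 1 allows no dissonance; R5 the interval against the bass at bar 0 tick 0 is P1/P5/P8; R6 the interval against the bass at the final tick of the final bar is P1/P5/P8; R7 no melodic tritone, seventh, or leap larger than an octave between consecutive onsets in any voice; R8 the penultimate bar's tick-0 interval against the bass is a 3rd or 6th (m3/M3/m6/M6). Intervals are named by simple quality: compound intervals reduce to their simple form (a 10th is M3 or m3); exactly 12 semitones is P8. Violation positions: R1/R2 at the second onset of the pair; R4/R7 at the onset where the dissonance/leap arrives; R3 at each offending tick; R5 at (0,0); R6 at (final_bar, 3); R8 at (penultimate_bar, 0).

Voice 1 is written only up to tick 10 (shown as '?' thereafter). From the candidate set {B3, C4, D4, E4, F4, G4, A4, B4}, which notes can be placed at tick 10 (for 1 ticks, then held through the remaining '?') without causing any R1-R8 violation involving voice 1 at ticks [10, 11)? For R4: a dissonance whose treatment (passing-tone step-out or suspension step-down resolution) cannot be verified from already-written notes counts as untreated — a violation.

B3: legal
C4: violates R4,R7
D4: legal
E4: violates R4
F4: violates R4,R7
G4: legal
A4: violates R4
B4: legal

{B3, B4, D4, G4}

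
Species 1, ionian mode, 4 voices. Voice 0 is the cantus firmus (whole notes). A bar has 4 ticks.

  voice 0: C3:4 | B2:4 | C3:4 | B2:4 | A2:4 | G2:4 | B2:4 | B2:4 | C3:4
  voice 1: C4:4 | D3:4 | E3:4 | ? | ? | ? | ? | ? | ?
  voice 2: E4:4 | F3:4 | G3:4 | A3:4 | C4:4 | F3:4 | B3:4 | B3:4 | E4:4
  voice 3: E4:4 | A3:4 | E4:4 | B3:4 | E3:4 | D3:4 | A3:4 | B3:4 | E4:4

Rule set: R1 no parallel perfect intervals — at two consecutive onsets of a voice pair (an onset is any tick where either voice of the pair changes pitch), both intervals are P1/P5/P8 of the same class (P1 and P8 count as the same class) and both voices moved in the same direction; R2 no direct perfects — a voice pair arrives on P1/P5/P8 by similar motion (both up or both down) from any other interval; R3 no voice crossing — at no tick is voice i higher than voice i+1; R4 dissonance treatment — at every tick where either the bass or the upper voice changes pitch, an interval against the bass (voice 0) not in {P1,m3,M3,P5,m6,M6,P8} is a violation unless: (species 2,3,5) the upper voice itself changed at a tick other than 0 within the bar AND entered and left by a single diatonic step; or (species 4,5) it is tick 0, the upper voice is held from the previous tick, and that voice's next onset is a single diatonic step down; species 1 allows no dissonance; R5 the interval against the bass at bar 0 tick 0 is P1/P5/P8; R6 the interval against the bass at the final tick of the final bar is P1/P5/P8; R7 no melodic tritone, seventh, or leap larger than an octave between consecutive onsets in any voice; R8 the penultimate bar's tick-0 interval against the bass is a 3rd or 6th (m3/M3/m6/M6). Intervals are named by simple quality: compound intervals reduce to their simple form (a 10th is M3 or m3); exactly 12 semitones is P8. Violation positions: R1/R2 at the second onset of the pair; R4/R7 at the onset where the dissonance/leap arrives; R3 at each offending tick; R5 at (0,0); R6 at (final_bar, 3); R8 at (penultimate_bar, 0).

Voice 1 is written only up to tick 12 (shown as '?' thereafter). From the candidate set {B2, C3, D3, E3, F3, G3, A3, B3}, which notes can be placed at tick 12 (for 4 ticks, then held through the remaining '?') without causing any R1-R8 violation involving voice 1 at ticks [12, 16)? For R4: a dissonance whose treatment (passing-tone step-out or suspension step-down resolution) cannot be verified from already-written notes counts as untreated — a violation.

B2: violates R1,R2
C3: violates R4
D3: legal
E3: violates R4
F3: violates R4
G3: legal
A3: violates R2,R4
B3: violates R3

{D3, G3}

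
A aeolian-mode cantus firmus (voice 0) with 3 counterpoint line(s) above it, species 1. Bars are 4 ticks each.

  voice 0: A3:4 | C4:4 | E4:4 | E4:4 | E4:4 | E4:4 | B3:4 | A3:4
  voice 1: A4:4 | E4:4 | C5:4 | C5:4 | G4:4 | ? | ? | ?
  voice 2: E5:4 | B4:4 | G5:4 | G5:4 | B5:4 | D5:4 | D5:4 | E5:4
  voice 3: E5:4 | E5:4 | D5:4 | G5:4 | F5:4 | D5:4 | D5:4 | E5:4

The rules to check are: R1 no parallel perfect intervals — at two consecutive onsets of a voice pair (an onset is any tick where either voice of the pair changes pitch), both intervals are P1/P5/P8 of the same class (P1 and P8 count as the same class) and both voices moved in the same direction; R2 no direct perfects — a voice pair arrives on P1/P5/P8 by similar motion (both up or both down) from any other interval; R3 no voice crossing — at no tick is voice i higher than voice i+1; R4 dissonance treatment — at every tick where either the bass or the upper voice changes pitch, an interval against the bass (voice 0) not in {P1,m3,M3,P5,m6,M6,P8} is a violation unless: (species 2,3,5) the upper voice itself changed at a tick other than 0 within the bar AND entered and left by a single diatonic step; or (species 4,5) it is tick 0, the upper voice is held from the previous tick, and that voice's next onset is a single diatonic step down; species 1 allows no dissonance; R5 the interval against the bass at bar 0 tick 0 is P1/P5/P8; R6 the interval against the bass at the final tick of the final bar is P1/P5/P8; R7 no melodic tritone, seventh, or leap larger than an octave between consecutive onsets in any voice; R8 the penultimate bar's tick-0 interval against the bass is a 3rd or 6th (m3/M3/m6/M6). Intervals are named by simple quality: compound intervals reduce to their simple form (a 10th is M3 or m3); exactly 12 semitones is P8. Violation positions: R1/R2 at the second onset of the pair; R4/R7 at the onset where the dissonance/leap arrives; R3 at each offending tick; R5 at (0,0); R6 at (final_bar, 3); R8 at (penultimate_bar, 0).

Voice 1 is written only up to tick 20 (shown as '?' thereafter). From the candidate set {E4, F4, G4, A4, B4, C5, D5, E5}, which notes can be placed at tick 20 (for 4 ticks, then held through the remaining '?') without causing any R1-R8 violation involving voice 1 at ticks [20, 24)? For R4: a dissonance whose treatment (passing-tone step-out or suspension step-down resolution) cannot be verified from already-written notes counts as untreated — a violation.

E4: legal
F4: violates R4
G4: legal
A4: violates R4
B4: legal
C5: legal
D5: violates R4
E5: violates R3

{B4, C5, E4, G4}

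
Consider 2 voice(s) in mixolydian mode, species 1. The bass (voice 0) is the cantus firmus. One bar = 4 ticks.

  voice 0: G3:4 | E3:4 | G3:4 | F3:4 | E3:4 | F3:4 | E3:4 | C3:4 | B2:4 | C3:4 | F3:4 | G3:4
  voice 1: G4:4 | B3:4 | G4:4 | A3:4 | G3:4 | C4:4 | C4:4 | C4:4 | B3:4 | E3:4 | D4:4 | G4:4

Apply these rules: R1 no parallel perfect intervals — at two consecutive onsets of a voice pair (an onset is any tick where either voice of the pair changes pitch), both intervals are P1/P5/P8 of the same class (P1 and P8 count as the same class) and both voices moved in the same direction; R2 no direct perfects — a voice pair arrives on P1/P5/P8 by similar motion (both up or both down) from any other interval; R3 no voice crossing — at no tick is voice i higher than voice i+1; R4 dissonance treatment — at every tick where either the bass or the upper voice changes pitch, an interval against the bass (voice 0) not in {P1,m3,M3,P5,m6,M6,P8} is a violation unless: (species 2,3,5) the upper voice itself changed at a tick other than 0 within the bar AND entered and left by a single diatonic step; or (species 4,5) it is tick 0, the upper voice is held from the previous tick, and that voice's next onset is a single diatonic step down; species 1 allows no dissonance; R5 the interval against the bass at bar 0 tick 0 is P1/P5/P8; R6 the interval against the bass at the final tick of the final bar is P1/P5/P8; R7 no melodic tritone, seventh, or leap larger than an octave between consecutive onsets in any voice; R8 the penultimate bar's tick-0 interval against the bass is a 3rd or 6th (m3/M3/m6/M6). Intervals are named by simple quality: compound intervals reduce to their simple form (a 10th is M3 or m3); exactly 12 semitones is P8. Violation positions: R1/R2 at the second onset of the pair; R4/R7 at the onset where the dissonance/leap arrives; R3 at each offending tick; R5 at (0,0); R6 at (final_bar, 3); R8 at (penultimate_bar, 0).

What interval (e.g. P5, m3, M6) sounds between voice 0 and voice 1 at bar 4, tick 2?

voice 0=E3 voice 1=G3 -> m3

m3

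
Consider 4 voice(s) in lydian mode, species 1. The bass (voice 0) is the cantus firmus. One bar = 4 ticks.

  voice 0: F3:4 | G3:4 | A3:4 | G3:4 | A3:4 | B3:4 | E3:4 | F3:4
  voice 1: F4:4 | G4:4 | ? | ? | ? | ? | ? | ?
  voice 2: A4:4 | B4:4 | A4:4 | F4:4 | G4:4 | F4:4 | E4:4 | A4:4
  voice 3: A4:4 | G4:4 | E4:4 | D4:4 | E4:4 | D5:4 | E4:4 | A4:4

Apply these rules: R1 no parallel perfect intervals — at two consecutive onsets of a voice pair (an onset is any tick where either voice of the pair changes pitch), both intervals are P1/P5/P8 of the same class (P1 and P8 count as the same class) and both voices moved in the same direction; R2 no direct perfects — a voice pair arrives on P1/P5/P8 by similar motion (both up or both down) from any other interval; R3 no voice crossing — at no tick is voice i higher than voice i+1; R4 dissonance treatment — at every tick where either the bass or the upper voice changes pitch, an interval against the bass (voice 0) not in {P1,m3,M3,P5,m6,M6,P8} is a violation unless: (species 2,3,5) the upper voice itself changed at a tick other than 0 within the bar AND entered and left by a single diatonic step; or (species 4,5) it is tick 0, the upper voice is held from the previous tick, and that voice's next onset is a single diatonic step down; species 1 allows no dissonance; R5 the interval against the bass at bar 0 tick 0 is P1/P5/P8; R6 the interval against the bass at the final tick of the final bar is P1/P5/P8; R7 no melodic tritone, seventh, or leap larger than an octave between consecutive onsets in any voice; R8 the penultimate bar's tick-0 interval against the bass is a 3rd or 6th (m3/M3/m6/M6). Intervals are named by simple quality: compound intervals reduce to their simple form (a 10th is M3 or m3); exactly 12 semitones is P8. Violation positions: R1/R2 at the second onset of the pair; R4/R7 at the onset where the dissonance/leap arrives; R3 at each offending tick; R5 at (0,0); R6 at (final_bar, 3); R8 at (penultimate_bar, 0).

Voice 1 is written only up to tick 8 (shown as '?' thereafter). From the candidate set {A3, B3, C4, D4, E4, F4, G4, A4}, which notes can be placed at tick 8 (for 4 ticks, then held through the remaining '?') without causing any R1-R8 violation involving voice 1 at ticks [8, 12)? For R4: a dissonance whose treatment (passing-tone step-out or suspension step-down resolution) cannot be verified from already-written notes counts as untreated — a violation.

{C4, F4}

A3: violates R2,R7
B3: violates R4
C4: legal
D4: violates R2,R4
E4: violates R1
F4: legal
G4: violates R4
A4: violates R1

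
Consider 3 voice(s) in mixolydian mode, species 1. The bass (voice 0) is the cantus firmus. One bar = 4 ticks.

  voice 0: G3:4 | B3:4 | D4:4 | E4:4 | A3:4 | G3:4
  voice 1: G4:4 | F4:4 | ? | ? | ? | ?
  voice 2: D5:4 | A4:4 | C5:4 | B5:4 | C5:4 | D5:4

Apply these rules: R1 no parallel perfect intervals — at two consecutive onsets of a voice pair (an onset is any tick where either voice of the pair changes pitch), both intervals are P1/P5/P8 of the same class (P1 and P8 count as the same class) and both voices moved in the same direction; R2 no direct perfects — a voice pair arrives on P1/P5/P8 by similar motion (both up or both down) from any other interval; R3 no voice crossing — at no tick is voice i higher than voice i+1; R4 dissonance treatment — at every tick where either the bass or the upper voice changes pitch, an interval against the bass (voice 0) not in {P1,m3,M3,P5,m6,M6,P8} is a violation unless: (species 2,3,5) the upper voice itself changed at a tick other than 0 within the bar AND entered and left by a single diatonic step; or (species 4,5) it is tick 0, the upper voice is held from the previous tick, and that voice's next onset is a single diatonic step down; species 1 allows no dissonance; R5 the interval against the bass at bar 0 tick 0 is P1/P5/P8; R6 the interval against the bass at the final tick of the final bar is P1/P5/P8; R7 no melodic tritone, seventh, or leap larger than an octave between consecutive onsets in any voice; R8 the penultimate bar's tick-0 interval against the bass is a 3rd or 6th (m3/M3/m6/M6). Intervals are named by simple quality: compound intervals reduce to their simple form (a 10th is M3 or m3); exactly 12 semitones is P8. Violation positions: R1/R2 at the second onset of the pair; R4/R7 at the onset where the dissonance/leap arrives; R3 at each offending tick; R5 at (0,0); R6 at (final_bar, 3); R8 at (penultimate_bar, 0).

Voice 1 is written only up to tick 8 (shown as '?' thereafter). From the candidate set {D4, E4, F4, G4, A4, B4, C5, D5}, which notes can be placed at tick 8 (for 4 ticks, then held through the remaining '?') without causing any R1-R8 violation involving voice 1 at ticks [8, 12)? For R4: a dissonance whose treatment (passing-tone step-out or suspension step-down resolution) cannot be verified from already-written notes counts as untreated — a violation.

{D4, F4}

D4: legal
E4: violates R4
F4: legal
G4: violates R4
A4: violates R2
B4: violates R7
C5: violates R2,R4
D5: violates R2,R3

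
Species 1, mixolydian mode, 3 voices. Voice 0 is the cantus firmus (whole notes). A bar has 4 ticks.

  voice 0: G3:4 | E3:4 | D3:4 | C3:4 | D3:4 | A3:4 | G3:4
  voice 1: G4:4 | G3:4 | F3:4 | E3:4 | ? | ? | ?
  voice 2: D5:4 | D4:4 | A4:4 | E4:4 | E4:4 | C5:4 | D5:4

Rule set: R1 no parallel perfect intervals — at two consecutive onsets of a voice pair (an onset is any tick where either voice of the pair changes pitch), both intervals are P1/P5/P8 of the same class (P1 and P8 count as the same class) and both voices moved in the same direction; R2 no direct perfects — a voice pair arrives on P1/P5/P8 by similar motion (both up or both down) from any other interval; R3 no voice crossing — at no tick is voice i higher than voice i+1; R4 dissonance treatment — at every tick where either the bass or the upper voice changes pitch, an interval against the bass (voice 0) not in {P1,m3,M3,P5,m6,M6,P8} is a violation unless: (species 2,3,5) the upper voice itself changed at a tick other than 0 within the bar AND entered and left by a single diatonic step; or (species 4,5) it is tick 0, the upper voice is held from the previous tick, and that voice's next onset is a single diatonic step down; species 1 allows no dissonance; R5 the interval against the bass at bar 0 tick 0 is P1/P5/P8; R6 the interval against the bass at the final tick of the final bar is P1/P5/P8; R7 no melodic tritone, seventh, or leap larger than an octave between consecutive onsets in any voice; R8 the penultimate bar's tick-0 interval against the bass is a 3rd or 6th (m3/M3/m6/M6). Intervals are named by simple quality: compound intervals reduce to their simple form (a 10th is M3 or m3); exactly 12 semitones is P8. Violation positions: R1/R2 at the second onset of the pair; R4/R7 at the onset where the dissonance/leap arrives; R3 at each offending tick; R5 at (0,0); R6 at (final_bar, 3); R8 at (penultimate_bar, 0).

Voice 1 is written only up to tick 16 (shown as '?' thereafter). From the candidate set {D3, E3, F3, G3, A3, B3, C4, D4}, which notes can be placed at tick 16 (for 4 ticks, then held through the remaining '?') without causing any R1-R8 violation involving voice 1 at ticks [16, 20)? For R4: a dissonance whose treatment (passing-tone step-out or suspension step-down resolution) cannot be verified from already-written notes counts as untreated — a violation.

{B3, D3, F3}

D3: legal
E3: violates R4
F3: legal
G3: violates R4
A3: violates R2
B3: legal
C4: violates R4
D4: violates R2,R7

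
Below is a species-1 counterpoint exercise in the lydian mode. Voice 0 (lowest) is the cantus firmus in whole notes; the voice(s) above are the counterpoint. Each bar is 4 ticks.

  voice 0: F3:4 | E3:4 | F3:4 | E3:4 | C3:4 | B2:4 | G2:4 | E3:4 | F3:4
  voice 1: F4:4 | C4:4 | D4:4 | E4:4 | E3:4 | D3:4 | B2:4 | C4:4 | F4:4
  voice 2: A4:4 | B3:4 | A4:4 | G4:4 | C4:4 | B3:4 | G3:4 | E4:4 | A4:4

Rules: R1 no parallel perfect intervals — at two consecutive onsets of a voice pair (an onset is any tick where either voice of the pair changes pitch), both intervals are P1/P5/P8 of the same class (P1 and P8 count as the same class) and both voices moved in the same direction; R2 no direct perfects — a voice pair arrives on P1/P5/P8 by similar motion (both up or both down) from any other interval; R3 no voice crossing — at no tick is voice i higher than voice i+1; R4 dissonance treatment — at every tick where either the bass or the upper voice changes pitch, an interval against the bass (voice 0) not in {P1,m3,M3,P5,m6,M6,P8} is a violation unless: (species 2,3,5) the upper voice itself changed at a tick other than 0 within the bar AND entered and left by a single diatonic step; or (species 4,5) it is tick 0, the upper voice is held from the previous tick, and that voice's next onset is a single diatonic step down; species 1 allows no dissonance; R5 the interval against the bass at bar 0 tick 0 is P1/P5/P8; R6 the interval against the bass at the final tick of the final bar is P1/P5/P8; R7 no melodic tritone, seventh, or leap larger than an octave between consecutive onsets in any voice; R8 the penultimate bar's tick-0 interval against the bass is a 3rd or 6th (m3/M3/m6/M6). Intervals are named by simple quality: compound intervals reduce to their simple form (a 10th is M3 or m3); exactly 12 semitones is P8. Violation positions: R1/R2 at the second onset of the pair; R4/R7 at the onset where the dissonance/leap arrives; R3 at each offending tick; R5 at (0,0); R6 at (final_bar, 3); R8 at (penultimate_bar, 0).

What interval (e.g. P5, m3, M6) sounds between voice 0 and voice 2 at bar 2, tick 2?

M3

voice 0=F3 voice 2=A4 -> M3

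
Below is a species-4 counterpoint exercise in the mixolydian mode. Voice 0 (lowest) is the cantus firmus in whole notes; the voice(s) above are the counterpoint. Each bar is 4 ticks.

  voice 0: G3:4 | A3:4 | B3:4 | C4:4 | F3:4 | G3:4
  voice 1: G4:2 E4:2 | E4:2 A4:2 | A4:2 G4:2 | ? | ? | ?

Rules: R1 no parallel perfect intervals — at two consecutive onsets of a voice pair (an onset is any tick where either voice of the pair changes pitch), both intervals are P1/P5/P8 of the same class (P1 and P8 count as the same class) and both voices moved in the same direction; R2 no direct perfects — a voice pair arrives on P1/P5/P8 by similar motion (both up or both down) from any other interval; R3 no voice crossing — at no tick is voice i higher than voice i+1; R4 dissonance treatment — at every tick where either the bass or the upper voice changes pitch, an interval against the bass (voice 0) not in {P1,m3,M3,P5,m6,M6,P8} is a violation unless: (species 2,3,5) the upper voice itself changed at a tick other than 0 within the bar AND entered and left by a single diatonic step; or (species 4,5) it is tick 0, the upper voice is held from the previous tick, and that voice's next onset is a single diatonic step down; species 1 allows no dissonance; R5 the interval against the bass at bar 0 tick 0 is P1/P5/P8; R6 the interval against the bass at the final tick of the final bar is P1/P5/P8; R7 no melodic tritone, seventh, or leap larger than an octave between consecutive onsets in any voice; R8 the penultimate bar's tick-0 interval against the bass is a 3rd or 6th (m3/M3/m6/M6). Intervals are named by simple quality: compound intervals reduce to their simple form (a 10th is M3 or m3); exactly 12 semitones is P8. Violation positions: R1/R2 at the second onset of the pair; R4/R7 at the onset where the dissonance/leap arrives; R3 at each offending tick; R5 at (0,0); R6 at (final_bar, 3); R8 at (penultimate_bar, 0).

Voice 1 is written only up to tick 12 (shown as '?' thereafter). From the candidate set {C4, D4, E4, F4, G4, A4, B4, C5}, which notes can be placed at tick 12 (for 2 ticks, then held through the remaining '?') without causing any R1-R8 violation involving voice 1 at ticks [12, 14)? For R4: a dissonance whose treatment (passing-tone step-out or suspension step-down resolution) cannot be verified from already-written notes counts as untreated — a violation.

C4: legal
D4: violates R4
E4: legal
F4: violates R4
G4: legal
A4: legal
B4: violates R4
C5: violates R2

{A4, C4, E4, G4}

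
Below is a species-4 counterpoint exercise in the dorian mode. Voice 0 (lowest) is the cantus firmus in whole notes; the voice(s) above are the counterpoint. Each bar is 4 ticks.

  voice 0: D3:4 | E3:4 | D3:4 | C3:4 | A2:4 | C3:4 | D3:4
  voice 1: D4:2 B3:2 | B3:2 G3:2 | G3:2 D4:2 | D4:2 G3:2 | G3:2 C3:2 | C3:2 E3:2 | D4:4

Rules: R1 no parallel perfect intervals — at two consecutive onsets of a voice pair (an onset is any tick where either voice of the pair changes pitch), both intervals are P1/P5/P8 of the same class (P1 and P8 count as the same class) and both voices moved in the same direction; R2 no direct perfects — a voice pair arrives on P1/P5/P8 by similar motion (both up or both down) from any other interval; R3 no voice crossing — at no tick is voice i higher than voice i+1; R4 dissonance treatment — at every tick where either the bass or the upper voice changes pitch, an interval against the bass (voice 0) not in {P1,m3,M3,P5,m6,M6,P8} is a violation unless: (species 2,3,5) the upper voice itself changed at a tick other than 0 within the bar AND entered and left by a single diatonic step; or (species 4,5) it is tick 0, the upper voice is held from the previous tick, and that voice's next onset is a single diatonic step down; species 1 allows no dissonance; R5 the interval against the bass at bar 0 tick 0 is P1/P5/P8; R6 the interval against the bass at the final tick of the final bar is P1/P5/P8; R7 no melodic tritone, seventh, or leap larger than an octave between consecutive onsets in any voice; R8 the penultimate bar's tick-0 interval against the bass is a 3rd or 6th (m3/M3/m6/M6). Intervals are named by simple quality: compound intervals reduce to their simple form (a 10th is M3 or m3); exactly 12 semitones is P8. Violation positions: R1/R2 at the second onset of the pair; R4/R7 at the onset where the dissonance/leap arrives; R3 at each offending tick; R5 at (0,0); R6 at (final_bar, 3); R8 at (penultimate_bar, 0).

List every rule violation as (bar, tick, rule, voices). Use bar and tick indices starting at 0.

bar 0: v0=D3 v1=D4 downbeat P8
bar 1: v0=E3 v1=B3 downbeat P5
bar 2: v0=D3 v1=G3 downbeat P4
bar 3: v0=C3 v1=D4 downbeat M2
bar 4: v0=A2 v1=G3 downbeat m7
bar 5: v0=C3 v1=C3 downbeat P1
bar 6: v0=D3 v1=D4 downbeat P8
  -> R4 @ bar 2 tick 0 v(0, 1): D3/G3 P4 untreated
  -> R4 @ bar 3 tick 0 v(0, 1): C3/D4 M2 untreated
  -> R4 @ bar 4 tick 0 v(0, 1): A2/G3 m7 untreated
  -> R8 @ bar 5 tick 0 v(0, 1): penult P1 not 3rd/6th
  -> R2 @ bar 6 tick 0 v(0, 1): C3/E3 M3 -> D3/D4 P8 similar
  -> R7 @ bar 6 tick 0 v(1,): E3->D4 leap 10st

(2, 0, R4, (0, 1))
(3, 0, R4, (0, 1))
(4, 0, R4, (0, 1))
(5, 0, R8, (0, 1))
(6, 0, R2, (0, 1))
(6, 0, R7, (1,))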